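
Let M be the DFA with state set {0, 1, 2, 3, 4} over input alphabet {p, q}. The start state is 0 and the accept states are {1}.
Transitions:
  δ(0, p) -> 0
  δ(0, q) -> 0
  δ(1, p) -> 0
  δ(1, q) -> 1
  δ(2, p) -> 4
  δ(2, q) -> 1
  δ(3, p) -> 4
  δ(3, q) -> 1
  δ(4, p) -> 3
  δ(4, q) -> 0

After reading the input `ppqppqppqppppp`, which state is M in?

0 --p--> 0
0 --p--> 0
0 --q--> 0
0 --p--> 0
0 --p--> 0
0 --q--> 0
0 --p--> 0
0 --p--> 0
0 --q--> 0
0 --p--> 0
0 --p--> 0
0 --p--> 0
0 --p--> 0
0 --p--> 0

0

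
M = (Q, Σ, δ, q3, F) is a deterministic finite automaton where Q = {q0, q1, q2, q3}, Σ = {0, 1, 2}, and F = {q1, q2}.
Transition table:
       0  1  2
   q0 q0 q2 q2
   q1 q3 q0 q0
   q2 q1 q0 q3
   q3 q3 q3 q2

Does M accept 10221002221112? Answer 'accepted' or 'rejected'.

accepted

q3 --1--> q3
q3 --0--> q3
q3 --2--> q2
q2 --2--> q3
q3 --1--> q3
q3 --0--> q3
q3 --0--> q3
q3 --2--> q2
q2 --2--> q3
q3 --2--> q2
q2 --1--> q0
q0 --1--> q2
q2 --1--> q0
q0 --2--> q2
End in state q2, which is an accepting state.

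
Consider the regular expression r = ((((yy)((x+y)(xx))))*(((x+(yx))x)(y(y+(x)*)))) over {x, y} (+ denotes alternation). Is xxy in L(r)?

Split as ε·xxy: (((yy)((x+y)(xx))))* matches ε and (((x+(yx))x)(y(y+(x)*))) matches xxy.

yes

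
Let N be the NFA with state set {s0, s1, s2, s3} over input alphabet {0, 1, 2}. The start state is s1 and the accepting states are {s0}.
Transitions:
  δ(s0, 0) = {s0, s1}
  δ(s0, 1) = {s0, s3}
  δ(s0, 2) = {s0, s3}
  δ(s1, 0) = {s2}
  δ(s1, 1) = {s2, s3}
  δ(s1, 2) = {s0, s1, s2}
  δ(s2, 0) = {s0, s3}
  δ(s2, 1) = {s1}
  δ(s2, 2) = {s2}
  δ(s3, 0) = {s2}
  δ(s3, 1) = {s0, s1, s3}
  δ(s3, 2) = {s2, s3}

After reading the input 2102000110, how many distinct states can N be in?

Start: {s1}
read 2: {s0, s1, s2}
read 1: {s0, s1, s2, s3}
read 0: {s0, s1, s2, s3}
read 2: {s0, s1, s2, s3}
read 0: {s0, s1, s2, s3}
read 0: {s0, s1, s2, s3}
read 0: {s0, s1, s2, s3}
read 1: {s0, s1, s2, s3}
read 1: {s0, s1, s2, s3}
read 0: {s0, s1, s2, s3}
Final reachable set {s0, s1, s2, s3} has 4 states.

4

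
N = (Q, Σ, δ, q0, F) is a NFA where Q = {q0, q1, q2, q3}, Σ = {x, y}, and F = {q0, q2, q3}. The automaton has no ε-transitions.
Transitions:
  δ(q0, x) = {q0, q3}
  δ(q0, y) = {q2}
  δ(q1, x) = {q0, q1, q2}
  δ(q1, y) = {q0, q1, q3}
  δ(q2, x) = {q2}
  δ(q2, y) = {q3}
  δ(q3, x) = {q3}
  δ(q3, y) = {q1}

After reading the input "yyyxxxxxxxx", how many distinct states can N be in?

4

Start: {q0}
read y: {q2}
read y: {q3}
read y: {q1}
read x: {q0, q1, q2}
read x: {q0, q1, q2, q3}
read x: {q0, q1, q2, q3}
read x: {q0, q1, q2, q3}
read x: {q0, q1, q2, q3}
read x: {q0, q1, q2, q3}
read x: {q0, q1, q2, q3}
read x: {q0, q1, q2, q3}
Final reachable set {q0, q1, q2, q3} has 4 states.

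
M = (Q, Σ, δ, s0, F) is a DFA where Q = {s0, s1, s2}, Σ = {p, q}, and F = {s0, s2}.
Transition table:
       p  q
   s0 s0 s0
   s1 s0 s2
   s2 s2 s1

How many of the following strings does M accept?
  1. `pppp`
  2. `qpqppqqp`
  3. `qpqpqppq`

`pppp`: accepted
`qpqppqqp`: accepted
`qpqpqppq`: accepted

3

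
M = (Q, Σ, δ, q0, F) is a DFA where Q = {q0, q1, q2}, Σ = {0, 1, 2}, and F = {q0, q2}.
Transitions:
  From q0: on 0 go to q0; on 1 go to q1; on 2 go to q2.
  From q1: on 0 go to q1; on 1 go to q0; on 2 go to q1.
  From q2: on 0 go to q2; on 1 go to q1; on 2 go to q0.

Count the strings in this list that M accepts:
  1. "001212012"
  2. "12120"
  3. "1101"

1

"001212012": rejected
"12120": accepted
"1101": rejected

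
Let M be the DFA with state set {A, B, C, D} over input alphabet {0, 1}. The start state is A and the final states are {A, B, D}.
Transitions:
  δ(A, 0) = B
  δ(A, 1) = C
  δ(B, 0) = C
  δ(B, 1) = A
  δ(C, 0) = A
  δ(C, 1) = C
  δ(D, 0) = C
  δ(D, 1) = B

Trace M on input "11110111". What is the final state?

A --1--> C
C --1--> C
C --1--> C
C --1--> C
C --0--> A
A --1--> C
C --1--> C
C --1--> C

C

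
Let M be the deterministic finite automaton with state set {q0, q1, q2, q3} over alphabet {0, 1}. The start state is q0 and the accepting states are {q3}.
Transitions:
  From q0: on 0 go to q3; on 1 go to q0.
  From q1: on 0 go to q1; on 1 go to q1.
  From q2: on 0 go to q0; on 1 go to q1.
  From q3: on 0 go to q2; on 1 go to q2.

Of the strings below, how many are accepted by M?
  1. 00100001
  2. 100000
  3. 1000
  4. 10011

0

00100001: rejected
100000: rejected
1000: rejected
10011: rejected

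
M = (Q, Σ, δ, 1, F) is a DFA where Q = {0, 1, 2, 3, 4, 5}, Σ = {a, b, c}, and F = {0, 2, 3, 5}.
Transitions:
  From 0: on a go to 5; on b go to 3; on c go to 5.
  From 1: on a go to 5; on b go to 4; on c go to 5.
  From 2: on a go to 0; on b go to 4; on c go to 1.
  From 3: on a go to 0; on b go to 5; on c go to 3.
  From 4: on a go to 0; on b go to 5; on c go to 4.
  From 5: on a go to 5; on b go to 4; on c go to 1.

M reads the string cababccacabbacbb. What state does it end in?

5

1 --c--> 5
5 --a--> 5
5 --b--> 4
4 --a--> 0
0 --b--> 3
3 --c--> 3
3 --c--> 3
3 --a--> 0
0 --c--> 5
5 --a--> 5
5 --b--> 4
4 --b--> 5
5 --a--> 5
5 --c--> 1
1 --b--> 4
4 --b--> 5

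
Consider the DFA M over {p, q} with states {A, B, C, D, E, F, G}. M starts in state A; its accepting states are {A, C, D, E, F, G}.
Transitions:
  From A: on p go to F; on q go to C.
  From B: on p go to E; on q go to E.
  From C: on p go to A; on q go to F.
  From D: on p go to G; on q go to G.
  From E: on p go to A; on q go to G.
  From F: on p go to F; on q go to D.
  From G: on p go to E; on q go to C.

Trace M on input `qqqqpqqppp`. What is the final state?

F

A --q--> C
C --q--> F
F --q--> D
D --q--> G
G --p--> E
E --q--> G
G --q--> C
C --p--> A
A --p--> F
F --p--> F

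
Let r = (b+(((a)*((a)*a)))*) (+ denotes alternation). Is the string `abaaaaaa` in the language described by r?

Neither b nor (((a)*((a)*a)))* matches abaaaaaa.

no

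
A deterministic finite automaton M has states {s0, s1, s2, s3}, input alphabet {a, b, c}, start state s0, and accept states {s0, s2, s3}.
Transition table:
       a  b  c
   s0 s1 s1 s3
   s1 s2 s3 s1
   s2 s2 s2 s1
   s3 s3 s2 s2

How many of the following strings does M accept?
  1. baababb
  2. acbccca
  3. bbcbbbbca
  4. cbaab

baababb: accepted
acbccca: accepted
bbcbbbbca: accepted
cbaab: accepted

4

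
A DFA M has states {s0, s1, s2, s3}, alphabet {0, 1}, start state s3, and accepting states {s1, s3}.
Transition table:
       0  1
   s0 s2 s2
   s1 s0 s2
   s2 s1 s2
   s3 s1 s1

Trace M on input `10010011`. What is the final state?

s2

s3 --1--> s1
s1 --0--> s0
s0 --0--> s2
s2 --1--> s2
s2 --0--> s1
s1 --0--> s0
s0 --1--> s2
s2 --1--> s2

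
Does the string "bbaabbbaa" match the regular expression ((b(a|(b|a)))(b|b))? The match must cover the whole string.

no

No split of bbaabbbaa into u·v has (b(a|(b|a))) matching u and (b|b) matching v.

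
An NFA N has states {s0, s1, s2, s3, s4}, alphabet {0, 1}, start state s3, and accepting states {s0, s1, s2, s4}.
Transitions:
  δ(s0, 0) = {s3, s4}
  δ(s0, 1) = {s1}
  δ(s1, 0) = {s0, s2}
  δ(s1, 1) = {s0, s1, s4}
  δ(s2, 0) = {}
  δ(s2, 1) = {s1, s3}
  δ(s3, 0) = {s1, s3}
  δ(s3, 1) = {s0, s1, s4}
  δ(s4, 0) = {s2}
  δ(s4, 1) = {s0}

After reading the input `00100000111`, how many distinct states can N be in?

Start: {s3}
read 0: {s1, s3}
read 0: {s0, s1, s2, s3}
read 1: {s0, s1, s3, s4}
read 0: {s0, s1, s2, s3, s4}
read 0: {s0, s1, s2, s3, s4}
read 0: {s0, s1, s2, s3, s4}
read 0: {s0, s1, s2, s3, s4}
read 0: {s0, s1, s2, s3, s4}
read 1: {s0, s1, s3, s4}
read 1: {s0, s1, s4}
read 1: {s0, s1, s4}
Final reachable set {s0, s1, s4} has 3 states.

3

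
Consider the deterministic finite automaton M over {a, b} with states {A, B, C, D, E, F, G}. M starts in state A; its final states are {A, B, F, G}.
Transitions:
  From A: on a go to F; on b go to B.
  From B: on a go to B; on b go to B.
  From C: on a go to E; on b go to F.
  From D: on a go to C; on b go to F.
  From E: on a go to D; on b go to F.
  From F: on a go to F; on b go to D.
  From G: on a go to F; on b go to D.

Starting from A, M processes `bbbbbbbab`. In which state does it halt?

B

A --b--> B
B --b--> B
B --b--> B
B --b--> B
B --b--> B
B --b--> B
B --b--> B
B --a--> B
B --b--> B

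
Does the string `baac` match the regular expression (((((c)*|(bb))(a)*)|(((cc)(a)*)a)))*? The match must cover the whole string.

no

baac cannot be split into zero or more pieces each matching ((((c)*|(bb))(a)*)|(((cc)(a)*)a)).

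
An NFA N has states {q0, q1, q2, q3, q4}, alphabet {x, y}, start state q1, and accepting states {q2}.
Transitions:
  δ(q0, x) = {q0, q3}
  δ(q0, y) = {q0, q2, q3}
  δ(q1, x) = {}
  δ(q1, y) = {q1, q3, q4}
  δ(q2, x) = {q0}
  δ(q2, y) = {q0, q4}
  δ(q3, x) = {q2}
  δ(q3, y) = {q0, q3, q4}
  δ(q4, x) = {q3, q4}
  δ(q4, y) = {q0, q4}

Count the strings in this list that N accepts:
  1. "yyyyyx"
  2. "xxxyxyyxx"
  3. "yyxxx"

2

"yyyyyx": accepted
"xxxyxyyxx": rejected
"yyxxx": accepted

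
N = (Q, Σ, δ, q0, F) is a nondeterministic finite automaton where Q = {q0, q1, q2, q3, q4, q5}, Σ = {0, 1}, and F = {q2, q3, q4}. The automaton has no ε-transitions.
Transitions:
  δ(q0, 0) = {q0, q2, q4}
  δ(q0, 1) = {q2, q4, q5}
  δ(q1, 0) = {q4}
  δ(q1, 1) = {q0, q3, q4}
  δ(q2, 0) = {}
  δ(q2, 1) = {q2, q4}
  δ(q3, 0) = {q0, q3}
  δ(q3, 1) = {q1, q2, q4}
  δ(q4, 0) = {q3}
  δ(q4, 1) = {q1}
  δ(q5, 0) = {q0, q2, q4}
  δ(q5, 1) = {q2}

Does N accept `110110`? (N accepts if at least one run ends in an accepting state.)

accepted

Start: {q0}
read 1: {q2, q4, q5}
read 1: {q1, q2, q4}
read 0: {q3, q4}
read 1: {q1, q2, q4}
read 1: {q0, q1, q2, q3, q4}
read 0: {q0, q2, q3, q4}
Reachable ∩ accepting = {q2, q3, q4} — nonempty.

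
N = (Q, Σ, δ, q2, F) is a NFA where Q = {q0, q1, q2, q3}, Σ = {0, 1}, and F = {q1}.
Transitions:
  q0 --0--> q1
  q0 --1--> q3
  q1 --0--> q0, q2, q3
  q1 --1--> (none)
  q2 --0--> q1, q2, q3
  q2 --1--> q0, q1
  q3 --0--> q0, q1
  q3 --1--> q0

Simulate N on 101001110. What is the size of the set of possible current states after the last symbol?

2

Start: {q2}
read 1: {q0, q1}
read 0: {q0, q1, q2, q3}
read 1: {q0, q1, q3}
read 0: {q0, q1, q2, q3}
read 0: {q0, q1, q2, q3}
read 1: {q0, q1, q3}
read 1: {q0, q3}
read 1: {q0, q3}
read 0: {q0, q1}
Final reachable set {q0, q1} has 2 states.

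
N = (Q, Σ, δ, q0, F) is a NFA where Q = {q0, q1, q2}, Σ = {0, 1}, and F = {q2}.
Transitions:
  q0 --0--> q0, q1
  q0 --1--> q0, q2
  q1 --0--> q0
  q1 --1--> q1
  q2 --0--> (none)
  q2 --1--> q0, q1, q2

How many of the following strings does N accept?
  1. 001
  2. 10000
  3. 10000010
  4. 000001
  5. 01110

2

001: accepted
10000: rejected
10000010: rejected
000001: accepted
01110: rejected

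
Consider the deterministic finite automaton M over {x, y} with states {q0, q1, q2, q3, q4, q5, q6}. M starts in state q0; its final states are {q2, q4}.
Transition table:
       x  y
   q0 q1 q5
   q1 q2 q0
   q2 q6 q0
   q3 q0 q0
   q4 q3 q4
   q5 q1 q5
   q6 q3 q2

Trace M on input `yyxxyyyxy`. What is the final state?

q0 --y--> q5
q5 --y--> q5
q5 --x--> q1
q1 --x--> q2
q2 --y--> q0
q0 --y--> q5
q5 --y--> q5
q5 --x--> q1
q1 --y--> q0

q0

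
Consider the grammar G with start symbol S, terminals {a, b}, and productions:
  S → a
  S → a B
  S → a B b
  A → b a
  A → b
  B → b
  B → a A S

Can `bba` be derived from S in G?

no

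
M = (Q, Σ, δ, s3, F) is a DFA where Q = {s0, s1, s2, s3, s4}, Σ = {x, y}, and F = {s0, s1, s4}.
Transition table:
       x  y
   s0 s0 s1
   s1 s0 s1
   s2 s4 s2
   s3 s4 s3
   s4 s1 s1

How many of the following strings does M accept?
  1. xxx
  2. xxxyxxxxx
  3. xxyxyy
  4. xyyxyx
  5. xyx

5

xxx: accepted
xxxyxxxxx: accepted
xxyxyy: accepted
xyyxyx: accepted
xyx: accepted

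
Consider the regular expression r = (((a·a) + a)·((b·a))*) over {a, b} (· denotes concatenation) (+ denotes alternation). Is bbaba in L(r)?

No split of bbaba into u·v has ((a·a)+a) matching u and ((b·a))* matching v.

no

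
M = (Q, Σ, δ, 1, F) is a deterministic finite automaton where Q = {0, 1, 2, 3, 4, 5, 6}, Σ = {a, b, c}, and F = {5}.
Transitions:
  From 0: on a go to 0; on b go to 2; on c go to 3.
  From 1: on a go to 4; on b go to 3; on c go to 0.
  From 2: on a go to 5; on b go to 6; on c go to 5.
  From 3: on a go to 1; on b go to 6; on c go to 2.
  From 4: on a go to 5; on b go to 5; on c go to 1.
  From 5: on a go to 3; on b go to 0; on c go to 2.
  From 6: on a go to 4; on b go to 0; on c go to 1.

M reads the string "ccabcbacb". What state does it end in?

1 --c--> 0
0 --c--> 3
3 --a--> 1
1 --b--> 3
3 --c--> 2
2 --b--> 6
6 --a--> 4
4 --c--> 1
1 --b--> 3

3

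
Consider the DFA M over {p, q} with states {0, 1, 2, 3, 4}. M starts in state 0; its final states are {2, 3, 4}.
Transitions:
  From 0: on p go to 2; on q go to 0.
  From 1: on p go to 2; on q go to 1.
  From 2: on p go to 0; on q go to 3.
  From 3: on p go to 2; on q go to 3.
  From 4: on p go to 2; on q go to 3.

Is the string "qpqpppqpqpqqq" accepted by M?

accepted

0 --q--> 0
0 --p--> 2
2 --q--> 3
3 --p--> 2
2 --p--> 0
0 --p--> 2
2 --q--> 3
3 --p--> 2
2 --q--> 3
3 --p--> 2
2 --q--> 3
3 --q--> 3
3 --q--> 3
End in state 3, which is an accepting state.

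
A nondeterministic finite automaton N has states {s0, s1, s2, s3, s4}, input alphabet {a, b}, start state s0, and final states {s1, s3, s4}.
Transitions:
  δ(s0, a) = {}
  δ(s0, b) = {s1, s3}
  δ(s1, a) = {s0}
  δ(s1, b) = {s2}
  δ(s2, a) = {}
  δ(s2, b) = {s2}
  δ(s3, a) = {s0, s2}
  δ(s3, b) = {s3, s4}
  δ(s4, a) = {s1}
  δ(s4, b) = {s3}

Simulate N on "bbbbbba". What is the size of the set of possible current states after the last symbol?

Start: {s0}
read b: {s1, s3}
read b: {s2, s3, s4}
read b: {s2, s3, s4}
read b: {s2, s3, s4}
read b: {s2, s3, s4}
read b: {s2, s3, s4}
read a: {s0, s1, s2}
Final reachable set {s0, s1, s2} has 3 states.

3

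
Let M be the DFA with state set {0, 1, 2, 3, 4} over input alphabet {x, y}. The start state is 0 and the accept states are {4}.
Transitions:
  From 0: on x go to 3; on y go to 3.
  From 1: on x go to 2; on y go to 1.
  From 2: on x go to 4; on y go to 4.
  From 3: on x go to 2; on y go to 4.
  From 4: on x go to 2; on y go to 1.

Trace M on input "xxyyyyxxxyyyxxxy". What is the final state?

4

0 --x--> 3
3 --x--> 2
2 --y--> 4
4 --y--> 1
1 --y--> 1
1 --y--> 1
1 --x--> 2
2 --x--> 4
4 --x--> 2
2 --y--> 4
4 --y--> 1
1 --y--> 1
1 --x--> 2
2 --x--> 4
4 --x--> 2
2 --y--> 4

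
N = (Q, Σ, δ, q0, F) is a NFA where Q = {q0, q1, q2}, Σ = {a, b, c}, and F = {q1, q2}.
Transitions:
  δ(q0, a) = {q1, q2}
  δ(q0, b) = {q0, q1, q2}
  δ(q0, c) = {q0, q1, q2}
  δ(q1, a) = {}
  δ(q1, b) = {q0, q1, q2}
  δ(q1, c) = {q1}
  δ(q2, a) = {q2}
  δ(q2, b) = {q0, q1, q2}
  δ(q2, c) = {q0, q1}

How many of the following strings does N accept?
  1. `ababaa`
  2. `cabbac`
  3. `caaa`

3

`ababaa`: accepted
`cabbac`: accepted
`caaa`: accepted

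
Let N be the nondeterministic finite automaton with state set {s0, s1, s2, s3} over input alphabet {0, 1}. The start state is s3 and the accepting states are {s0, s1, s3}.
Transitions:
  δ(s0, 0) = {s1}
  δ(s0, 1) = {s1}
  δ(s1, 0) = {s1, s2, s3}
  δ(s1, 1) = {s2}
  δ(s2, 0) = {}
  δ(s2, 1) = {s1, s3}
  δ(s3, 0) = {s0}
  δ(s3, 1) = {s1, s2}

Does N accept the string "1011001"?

Start: {s3}
read 1: {s1, s2}
read 0: {s1, s2, s3}
read 1: {s1, s2, s3}
read 1: {s1, s2, s3}
read 0: {s0, s1, s2, s3}
read 0: {s0, s1, s2, s3}
read 1: {s1, s2, s3}
Reachable ∩ accepting = {s1, s3} — nonempty.

accepted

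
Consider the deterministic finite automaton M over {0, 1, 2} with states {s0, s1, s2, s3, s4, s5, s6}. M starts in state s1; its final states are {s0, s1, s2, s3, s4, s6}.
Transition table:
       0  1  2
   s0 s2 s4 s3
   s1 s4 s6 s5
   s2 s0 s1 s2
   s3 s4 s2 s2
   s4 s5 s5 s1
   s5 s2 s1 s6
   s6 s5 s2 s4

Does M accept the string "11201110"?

accepted

s1 --1--> s6
s6 --1--> s2
s2 --2--> s2
s2 --0--> s0
s0 --1--> s4
s4 --1--> s5
s5 --1--> s1
s1 --0--> s4
End in state s4, which is an accepting state.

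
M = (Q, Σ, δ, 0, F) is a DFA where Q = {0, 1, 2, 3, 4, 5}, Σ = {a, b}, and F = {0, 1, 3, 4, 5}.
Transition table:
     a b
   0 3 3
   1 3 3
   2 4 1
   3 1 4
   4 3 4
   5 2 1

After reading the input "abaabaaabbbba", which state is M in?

0 --a--> 3
3 --b--> 4
4 --a--> 3
3 --a--> 1
1 --b--> 3
3 --a--> 1
1 --a--> 3
3 --a--> 1
1 --b--> 3
3 --b--> 4
4 --b--> 4
4 --b--> 4
4 --a--> 3

3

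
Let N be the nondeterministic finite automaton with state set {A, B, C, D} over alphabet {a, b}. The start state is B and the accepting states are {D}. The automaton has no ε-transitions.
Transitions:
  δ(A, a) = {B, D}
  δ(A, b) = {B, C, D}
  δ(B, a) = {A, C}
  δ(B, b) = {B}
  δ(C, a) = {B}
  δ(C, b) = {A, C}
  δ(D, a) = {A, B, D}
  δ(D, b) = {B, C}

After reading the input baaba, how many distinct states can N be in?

Start: {B}
read b: {B}
read a: {A, C}
read a: {B, D}
read b: {B, C}
read a: {A, B, C}
Final reachable set {A, B, C} has 3 states.

3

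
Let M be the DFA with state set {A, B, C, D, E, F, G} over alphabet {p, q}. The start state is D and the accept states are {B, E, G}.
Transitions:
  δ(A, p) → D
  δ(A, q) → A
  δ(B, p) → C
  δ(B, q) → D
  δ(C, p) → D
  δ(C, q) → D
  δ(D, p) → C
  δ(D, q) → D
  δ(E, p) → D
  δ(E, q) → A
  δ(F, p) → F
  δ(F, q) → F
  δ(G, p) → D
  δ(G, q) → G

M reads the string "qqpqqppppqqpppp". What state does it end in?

D

D --q--> D
D --q--> D
D --p--> C
C --q--> D
D --q--> D
D --p--> C
C --p--> D
D --p--> C
C --p--> D
D --q--> D
D --q--> D
D --p--> C
C --p--> D
D --p--> C
C --p--> D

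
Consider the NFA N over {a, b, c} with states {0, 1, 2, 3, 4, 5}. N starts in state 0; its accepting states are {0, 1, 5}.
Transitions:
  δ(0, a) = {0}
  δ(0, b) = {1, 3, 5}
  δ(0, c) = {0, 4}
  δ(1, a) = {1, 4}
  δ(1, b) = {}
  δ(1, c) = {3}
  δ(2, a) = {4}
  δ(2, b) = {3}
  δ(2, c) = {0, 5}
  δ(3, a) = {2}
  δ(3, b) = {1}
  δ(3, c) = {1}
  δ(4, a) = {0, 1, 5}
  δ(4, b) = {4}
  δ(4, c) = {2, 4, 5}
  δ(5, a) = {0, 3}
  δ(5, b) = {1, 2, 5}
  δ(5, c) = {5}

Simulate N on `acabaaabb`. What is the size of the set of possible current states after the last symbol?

Start: {0}
read a: {0}
read c: {0, 4}
read a: {0, 1, 5}
read b: {1, 2, 3, 5}
read a: {0, 1, 2, 3, 4}
read a: {0, 1, 2, 4, 5}
read a: {0, 1, 3, 4, 5}
read b: {1, 2, 3, 4, 5}
read b: {1, 2, 3, 4, 5}
Final reachable set {1, 2, 3, 4, 5} has 5 states.

5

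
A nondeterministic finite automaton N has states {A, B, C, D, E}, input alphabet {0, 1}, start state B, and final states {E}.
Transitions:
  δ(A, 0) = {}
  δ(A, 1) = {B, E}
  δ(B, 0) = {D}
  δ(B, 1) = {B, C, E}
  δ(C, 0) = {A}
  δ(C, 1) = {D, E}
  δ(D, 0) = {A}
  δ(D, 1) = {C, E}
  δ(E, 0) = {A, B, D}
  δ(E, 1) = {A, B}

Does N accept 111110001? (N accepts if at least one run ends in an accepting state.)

Start: {B}
read 1: {B, C, E}
read 1: {A, B, C, D, E}
read 1: {A, B, C, D, E}
read 1: {A, B, C, D, E}
read 1: {A, B, C, D, E}
read 0: {A, B, D}
read 0: {A, D}
read 0: {A}
read 1: {B, E}
Reachable ∩ accepting = {E} — nonempty.

accepted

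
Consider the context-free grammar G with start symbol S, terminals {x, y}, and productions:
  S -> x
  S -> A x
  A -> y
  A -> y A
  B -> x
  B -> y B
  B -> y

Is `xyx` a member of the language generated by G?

no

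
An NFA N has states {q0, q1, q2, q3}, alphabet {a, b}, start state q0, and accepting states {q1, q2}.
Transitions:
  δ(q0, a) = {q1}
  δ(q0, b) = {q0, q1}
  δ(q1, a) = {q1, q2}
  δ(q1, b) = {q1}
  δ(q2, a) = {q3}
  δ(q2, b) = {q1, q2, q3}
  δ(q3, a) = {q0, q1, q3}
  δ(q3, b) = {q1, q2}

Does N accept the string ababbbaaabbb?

Start: {q0}
read a: {q1}
read b: {q1}
read a: {q1, q2}
read b: {q1, q2, q3}
read b: {q1, q2, q3}
read b: {q1, q2, q3}
read a: {q0, q1, q2, q3}
read a: {q0, q1, q2, q3}
read a: {q0, q1, q2, q3}
read b: {q0, q1, q2, q3}
read b: {q0, q1, q2, q3}
read b: {q0, q1, q2, q3}
Reachable ∩ accepting = {q1, q2} — nonempty.

accepted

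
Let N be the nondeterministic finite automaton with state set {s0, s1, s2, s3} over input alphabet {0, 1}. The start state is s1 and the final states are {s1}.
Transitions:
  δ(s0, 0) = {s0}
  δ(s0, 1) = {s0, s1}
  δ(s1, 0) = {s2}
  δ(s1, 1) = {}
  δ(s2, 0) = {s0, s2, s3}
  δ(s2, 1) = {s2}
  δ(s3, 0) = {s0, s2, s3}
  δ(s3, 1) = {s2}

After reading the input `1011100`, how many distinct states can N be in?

0

Start: {s1}
read 1: {}
The reachable set is empty and stays empty for the remaining 6 symbols.
Final reachable set {} has 0 states.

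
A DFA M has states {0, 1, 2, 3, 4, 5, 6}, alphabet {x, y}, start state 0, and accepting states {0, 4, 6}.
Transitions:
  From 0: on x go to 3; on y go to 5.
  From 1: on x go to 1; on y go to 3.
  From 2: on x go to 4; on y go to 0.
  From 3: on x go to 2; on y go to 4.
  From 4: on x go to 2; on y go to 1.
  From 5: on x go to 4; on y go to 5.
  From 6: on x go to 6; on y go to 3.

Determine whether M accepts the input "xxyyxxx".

accepted

0 --x--> 3
3 --x--> 2
2 --y--> 0
0 --y--> 5
5 --x--> 4
4 --x--> 2
2 --x--> 4
End in state 4, which is an accepting state.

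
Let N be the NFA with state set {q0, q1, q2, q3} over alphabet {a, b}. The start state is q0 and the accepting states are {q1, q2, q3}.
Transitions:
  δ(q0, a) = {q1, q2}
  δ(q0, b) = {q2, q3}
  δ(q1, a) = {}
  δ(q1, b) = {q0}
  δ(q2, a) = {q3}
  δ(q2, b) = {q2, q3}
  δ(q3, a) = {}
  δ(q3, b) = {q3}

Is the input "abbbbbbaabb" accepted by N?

Start: {q0}
read a: {q1, q2}
read b: {q0, q2, q3}
read b: {q2, q3}
read b: {q2, q3}
read b: {q2, q3}
read b: {q2, q3}
read b: {q2, q3}
read a: {q3}
read a: {}
The reachable set is empty and stays empty for the remaining 2 symbols.
Reachable ∩ accepting = {} — empty.

rejected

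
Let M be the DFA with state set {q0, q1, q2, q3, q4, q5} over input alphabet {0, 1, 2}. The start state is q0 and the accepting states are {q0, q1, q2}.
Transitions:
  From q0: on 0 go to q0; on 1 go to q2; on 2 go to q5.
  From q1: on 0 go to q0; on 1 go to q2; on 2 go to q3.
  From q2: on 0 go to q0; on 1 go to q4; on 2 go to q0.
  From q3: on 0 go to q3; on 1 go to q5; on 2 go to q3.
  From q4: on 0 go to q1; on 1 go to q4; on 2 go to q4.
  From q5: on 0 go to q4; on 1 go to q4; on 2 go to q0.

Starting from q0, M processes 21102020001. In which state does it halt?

q0 --2--> q5
q5 --1--> q4
q4 --1--> q4
q4 --0--> q1
q1 --2--> q3
q3 --0--> q3
q3 --2--> q3
q3 --0--> q3
q3 --0--> q3
q3 --0--> q3
q3 --1--> q5

q5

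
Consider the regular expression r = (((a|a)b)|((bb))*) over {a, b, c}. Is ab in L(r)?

yes

The left alternative ((a|a)b) matches ab.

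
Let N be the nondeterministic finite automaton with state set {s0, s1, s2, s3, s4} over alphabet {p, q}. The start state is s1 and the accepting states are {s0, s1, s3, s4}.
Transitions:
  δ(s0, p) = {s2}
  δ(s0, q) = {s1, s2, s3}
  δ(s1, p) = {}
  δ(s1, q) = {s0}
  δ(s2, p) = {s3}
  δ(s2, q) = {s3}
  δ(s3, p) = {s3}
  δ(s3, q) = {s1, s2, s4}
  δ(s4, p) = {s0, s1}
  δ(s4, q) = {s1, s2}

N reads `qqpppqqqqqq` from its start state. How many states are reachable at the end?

5

Start: {s1}
read q: {s0}
read q: {s1, s2, s3}
read p: {s3}
read p: {s3}
read p: {s3}
read q: {s1, s2, s4}
read q: {s0, s1, s2, s3}
read q: {s0, s1, s2, s3, s4}
read q: {s0, s1, s2, s3, s4}
read q: {s0, s1, s2, s3, s4}
read q: {s0, s1, s2, s3, s4}
Final reachable set {s0, s1, s2, s3, s4} has 5 states.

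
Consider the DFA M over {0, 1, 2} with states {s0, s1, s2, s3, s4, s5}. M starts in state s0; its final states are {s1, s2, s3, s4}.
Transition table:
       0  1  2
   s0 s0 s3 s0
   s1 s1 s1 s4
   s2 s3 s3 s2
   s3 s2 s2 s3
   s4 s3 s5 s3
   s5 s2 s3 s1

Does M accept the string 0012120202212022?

accepted

s0 --0--> s0
s0 --0--> s0
s0 --1--> s3
s3 --2--> s3
s3 --1--> s2
s2 --2--> s2
s2 --0--> s3
s3 --2--> s3
s3 --0--> s2
s2 --2--> s2
s2 --2--> s2
s2 --1--> s3
s3 --2--> s3
s3 --0--> s2
s2 --2--> s2
s2 --2--> s2
End in state s2, which is an accepting state.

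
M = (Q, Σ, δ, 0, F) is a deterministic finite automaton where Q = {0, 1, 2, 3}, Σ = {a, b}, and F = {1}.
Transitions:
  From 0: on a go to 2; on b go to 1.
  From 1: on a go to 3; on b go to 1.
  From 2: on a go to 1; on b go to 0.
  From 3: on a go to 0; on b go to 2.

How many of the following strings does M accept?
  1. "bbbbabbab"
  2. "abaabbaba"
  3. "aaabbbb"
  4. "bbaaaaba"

2

"bbbbabbab": rejected
"abaabbaba": accepted
"aaabbbb": accepted
"bbaaaaba": rejected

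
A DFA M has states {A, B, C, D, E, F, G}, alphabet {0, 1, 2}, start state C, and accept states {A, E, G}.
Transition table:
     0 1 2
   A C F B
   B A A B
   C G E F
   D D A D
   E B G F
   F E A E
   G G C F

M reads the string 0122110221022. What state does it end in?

C --0--> G
G --1--> C
C --2--> F
F --2--> E
E --1--> G
G --1--> C
C --0--> G
G --2--> F
F --2--> E
E --1--> G
G --0--> G
G --2--> F
F --2--> E

E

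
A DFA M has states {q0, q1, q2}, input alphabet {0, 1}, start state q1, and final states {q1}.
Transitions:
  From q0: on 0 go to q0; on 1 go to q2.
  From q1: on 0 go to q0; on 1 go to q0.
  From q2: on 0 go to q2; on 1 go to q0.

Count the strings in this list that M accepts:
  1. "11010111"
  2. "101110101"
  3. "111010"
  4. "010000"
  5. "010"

"11010111": rejected
"101110101": rejected
"111010": rejected
"010000": rejected
"010": rejected

0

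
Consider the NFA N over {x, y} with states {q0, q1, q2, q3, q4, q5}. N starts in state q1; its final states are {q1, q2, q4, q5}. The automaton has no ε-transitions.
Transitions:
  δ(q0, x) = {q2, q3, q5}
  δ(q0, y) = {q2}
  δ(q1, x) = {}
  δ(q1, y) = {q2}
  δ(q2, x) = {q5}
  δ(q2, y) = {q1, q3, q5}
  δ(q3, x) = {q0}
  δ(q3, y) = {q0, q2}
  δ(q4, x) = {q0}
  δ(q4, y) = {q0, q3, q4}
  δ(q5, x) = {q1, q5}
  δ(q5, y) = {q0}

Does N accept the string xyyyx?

rejected

Start: {q1}
read x: {}
The reachable set is empty and stays empty for the remaining 4 symbols.
Reachable ∩ accepting = {} — empty.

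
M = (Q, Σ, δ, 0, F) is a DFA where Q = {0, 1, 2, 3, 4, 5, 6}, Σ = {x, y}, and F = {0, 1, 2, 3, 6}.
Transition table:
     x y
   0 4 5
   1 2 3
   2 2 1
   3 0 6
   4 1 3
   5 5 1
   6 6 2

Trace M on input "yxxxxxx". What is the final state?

0 --y--> 5
5 --x--> 5
5 --x--> 5
5 --x--> 5
5 --x--> 5
5 --x--> 5
5 --x--> 5

5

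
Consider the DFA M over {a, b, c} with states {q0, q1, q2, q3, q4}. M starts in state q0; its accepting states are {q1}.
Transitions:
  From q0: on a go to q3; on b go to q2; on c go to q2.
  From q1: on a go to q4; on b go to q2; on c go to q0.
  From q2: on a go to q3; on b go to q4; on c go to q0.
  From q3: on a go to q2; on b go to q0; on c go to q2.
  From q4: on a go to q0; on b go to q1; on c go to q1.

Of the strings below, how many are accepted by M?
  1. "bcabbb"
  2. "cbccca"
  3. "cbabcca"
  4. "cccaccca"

"bcabbb": rejected
"cbccca": rejected
"cbabcca": rejected
"cccaccca": rejected

0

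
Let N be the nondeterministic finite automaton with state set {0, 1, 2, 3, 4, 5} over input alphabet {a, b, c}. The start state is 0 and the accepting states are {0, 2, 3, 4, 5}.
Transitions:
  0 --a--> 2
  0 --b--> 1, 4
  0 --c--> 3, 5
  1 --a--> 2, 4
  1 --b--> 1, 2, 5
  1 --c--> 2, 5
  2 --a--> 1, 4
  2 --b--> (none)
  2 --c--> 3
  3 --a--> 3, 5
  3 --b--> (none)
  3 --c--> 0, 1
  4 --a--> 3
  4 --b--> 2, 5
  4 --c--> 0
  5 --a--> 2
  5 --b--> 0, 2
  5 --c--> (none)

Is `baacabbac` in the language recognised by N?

Start: {0}
read b: {1, 4}
read a: {2, 3, 4}
read a: {1, 3, 4, 5}
read c: {0, 1, 2, 5}
read a: {1, 2, 4}
read b: {1, 2, 5}
read b: {0, 1, 2, 5}
read a: {1, 2, 4}
read c: {0, 2, 3, 5}
Reachable ∩ accepting = {0, 2, 3, 5} — nonempty.

accepted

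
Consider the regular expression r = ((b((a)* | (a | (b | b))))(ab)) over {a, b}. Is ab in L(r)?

no

No split of ab into u·v has (b((a)*|(a|(b|b)))) matching u and (ab) matching v.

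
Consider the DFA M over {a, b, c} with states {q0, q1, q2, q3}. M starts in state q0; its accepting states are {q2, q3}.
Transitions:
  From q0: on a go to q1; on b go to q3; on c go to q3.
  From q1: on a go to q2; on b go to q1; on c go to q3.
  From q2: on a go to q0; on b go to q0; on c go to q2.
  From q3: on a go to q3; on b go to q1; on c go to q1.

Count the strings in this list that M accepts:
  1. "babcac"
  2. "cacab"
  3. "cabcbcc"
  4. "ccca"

1

"babcac": rejected
"cacab": rejected
"cabcbcc": rejected
"ccca": accepted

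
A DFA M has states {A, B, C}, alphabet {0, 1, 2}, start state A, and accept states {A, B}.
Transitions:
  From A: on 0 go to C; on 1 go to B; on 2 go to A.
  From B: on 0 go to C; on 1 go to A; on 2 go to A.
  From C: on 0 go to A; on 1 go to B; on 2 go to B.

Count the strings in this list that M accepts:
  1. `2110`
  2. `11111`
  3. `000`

`2110`: rejected
`11111`: accepted
`000`: rejected

1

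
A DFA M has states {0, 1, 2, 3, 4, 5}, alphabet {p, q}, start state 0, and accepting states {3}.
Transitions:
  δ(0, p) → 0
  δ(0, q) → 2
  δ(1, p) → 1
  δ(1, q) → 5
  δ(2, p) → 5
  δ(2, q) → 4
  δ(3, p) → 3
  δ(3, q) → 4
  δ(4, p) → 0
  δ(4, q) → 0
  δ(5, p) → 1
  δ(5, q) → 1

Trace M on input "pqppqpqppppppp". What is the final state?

1

0 --p--> 0
0 --q--> 2
2 --p--> 5
5 --p--> 1
1 --q--> 5
5 --p--> 1
1 --q--> 5
5 --p--> 1
1 --p--> 1
1 --p--> 1
1 --p--> 1
1 --p--> 1
1 --p--> 1
1 --p--> 1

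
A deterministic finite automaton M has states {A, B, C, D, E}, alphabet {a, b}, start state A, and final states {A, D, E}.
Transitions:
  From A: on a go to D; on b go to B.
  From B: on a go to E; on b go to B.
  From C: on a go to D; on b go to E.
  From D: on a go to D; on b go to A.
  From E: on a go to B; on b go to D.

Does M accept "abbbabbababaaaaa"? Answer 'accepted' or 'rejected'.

accepted

A --a--> D
D --b--> A
A --b--> B
B --b--> B
B --a--> E
E --b--> D
D --b--> A
A --a--> D
D --b--> A
A --a--> D
D --b--> A
A --a--> D
D --a--> D
D --a--> D
D --a--> D
D --a--> D
End in state D, which is an accepting state.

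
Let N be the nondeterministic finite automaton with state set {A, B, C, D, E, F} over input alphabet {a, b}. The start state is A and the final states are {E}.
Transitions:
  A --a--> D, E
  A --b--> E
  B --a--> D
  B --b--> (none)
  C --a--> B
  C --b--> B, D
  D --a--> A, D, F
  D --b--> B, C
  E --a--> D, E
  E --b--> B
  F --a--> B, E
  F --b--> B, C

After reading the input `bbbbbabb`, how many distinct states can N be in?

0

Start: {A}
read b: {E}
read b: {B}
read b: {}
The reachable set is empty and stays empty for the remaining 5 symbols.
Final reachable set {} has 0 states.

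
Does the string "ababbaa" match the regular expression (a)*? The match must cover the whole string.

ababbaa cannot be split into zero or more pieces each matching a.

no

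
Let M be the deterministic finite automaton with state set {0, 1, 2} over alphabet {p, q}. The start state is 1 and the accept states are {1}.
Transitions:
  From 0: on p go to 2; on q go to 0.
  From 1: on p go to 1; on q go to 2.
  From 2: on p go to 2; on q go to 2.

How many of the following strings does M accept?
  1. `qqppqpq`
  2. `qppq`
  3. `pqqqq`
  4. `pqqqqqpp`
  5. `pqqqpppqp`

0

`qqppqpq`: rejected
`qppq`: rejected
`pqqqq`: rejected
`pqqqqqpp`: rejected
`pqqqpppqp`: rejected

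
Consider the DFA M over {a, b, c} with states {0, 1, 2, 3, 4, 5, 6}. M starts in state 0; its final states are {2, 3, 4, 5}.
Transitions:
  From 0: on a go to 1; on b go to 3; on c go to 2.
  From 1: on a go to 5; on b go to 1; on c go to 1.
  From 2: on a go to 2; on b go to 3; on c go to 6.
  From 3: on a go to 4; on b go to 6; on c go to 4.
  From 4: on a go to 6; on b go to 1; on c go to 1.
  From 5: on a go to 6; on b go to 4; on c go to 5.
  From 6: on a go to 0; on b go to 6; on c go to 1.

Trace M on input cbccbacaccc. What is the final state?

1

0 --c--> 2
2 --b--> 3
3 --c--> 4
4 --c--> 1
1 --b--> 1
1 --a--> 5
5 --c--> 5
5 --a--> 6
6 --c--> 1
1 --c--> 1
1 --c--> 1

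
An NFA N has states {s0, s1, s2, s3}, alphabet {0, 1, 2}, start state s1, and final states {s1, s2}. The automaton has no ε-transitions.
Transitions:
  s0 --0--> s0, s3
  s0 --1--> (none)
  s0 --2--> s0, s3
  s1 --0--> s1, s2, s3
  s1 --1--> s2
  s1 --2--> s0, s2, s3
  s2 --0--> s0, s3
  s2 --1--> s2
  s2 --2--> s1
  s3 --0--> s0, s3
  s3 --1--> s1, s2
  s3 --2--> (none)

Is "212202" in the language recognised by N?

accepted

Start: {s1}
read 2: {s0, s2, s3}
read 1: {s1, s2}
read 2: {s0, s1, s2, s3}
read 2: {s0, s1, s2, s3}
read 0: {s0, s1, s2, s3}
read 2: {s0, s1, s2, s3}
Reachable ∩ accepting = {s1, s2} — nonempty.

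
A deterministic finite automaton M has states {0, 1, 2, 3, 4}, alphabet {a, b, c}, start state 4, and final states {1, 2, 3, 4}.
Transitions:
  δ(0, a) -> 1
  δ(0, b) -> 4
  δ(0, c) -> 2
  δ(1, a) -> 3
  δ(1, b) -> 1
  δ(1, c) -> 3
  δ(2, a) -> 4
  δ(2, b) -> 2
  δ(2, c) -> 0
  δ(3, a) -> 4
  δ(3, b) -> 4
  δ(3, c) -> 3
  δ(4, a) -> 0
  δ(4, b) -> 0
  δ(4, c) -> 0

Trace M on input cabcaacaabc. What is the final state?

4 --c--> 0
0 --a--> 1
1 --b--> 1
1 --c--> 3
3 --a--> 4
4 --a--> 0
0 --c--> 2
2 --a--> 4
4 --a--> 0
0 --b--> 4
4 --c--> 0

0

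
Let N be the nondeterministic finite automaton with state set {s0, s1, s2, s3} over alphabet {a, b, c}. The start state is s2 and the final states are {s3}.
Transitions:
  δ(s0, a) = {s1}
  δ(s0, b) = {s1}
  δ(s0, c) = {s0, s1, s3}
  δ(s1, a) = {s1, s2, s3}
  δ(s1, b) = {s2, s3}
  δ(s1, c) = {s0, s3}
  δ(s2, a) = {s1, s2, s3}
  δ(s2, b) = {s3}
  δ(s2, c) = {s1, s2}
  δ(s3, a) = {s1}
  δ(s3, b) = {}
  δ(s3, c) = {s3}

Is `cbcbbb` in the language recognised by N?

Start: {s2}
read c: {s1, s2}
read b: {s2, s3}
read c: {s1, s2, s3}
read b: {s2, s3}
read b: {s3}
read b: {}
Reachable ∩ accepting = {} — empty.

rejected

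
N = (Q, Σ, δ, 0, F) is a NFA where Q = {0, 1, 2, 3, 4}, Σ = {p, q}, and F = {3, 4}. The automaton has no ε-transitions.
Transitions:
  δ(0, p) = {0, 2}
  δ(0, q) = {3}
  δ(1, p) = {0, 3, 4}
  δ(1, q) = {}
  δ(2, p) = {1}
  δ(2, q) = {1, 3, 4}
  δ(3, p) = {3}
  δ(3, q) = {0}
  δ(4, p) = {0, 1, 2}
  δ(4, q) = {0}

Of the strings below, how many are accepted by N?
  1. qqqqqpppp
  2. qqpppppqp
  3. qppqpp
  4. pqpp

qqqqqpppp: accepted
qqpppppqp: accepted
qppqpp: rejected
pqpp: accepted

3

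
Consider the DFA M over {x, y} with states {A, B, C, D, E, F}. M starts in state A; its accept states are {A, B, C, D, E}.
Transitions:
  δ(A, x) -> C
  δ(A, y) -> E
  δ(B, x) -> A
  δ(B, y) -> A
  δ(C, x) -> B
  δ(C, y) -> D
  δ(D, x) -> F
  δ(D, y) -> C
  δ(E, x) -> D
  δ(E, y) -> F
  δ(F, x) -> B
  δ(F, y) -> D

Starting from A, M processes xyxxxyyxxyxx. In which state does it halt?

A --x--> C
C --y--> D
D --x--> F
F --x--> B
B --x--> A
A --y--> E
E --y--> F
F --x--> B
B --x--> A
A --y--> E
E --x--> D
D --x--> F

F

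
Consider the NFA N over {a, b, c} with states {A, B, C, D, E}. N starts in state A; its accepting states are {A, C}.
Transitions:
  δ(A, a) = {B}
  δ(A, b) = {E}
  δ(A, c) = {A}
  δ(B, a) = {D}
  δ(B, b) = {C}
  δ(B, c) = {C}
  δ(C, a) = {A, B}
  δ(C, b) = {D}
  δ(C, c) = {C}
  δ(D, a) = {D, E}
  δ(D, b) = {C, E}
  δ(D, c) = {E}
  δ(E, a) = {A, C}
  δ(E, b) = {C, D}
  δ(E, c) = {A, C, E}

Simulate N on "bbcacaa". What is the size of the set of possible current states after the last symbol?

2

Start: {A}
read b: {E}
read b: {C, D}
read c: {C, E}
read a: {A, B, C}
read c: {A, C}
read a: {A, B}
read a: {B, D}
Final reachable set {B, D} has 2 states.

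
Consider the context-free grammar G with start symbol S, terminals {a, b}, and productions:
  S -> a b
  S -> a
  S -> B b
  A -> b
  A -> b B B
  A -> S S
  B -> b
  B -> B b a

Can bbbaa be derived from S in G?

no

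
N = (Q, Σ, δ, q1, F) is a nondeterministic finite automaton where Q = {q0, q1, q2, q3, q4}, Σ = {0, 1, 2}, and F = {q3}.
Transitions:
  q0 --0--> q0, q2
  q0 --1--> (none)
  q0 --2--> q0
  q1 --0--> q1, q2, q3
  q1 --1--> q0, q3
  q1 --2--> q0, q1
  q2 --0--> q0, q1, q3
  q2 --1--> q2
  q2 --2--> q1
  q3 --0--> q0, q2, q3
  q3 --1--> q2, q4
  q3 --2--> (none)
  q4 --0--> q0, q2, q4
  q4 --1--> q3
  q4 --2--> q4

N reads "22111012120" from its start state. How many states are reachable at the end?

Start: {q1}
read 2: {q0, q1}
read 2: {q0, q1}
read 1: {q0, q3}
read 1: {q2, q4}
read 1: {q2, q3}
read 0: {q0, q1, q2, q3}
read 1: {q0, q2, q3, q4}
read 2: {q0, q1, q4}
read 1: {q0, q3}
read 2: {q0}
read 0: {q0, q2}
Final reachable set {q0, q2} has 2 states.

2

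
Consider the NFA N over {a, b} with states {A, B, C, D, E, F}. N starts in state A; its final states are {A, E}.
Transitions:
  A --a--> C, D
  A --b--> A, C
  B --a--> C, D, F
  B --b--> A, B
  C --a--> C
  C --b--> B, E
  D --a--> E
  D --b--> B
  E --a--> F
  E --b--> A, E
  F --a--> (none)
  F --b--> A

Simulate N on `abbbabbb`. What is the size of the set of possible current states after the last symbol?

Start: {A}
read a: {C, D}
read b: {B, E}
read b: {A, B, E}
read b: {A, B, C, E}
read a: {C, D, F}
read b: {A, B, E}
read b: {A, B, C, E}
read b: {A, B, C, E}
Final reachable set {A, B, C, E} has 4 states.

4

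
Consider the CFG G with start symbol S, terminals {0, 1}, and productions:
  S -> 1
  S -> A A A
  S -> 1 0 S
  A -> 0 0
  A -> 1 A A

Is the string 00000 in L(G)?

no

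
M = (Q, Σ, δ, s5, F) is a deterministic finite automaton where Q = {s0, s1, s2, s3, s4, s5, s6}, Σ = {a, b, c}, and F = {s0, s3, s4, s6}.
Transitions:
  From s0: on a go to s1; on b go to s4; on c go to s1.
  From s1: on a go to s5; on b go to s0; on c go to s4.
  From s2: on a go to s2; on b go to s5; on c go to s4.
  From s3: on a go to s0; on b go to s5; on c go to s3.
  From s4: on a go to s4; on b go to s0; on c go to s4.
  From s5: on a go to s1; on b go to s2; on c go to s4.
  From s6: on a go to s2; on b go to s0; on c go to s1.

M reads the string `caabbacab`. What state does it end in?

s0

s5 --c--> s4
s4 --a--> s4
s4 --a--> s4
s4 --b--> s0
s0 --b--> s4
s4 --a--> s4
s4 --c--> s4
s4 --a--> s4
s4 --b--> s0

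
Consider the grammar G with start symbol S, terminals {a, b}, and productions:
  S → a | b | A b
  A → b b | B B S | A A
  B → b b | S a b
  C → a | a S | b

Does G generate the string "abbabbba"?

no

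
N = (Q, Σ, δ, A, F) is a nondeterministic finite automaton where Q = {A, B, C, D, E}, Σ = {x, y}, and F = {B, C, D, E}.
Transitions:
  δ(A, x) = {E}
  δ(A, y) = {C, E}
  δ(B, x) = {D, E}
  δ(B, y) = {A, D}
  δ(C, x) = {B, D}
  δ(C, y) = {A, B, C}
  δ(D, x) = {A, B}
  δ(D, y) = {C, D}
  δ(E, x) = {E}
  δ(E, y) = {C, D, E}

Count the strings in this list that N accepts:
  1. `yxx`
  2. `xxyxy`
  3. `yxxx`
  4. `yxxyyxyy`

`yxx`: accepted
`xxyxy`: accepted
`yxxx`: accepted
`yxxyyxyy`: accepted

4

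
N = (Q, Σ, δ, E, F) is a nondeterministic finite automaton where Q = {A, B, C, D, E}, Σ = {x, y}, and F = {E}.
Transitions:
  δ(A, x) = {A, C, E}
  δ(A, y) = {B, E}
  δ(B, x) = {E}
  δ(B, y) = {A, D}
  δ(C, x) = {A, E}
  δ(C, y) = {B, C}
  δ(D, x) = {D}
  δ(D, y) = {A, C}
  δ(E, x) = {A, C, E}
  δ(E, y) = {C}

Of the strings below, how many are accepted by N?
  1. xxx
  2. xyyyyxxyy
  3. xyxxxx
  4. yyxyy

xxx: accepted
xyyyyxxyy: accepted
xyxxxx: accepted
yyxyy: rejected

3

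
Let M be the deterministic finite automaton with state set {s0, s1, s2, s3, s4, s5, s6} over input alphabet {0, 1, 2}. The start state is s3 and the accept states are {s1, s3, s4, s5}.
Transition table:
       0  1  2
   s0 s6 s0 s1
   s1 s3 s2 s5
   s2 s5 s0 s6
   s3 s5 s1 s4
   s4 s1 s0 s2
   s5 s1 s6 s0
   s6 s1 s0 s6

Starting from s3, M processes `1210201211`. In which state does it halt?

s0

s3 --1--> s1
s1 --2--> s5
s5 --1--> s6
s6 --0--> s1
s1 --2--> s5
s5 --0--> s1
s1 --1--> s2
s2 --2--> s6
s6 --1--> s0
s0 --1--> s0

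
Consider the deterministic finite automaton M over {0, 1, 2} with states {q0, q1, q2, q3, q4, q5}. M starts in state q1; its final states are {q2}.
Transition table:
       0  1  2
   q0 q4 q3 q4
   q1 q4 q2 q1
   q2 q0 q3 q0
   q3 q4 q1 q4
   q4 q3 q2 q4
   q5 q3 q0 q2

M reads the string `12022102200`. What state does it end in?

q4

q1 --1--> q2
q2 --2--> q0
q0 --0--> q4
q4 --2--> q4
q4 --2--> q4
q4 --1--> q2
q2 --0--> q0
q0 --2--> q4
q4 --2--> q4
q4 --0--> q3
q3 --0--> q4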